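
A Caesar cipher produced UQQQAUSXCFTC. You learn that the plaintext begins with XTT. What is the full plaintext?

XTTTDXVAFIWF

From the crib: U(20)−X(23)=-3≡23, so the shift is 23.
Subtract 23 from each ciphertext letter:
U(20): 20−23=-3≡23 → X
Q(16): 16−23=-7≡19 → T
Q(16): 16−23=-7≡19 → T
Q(16): 16−23=-7≡19 → T
A(0): 0−23=-23≡3 → D
U(20): 20−23=-3≡23 → X
S(18): 18−23=-5≡21 → V
X(23): 23−23=0 → A
C(2): 2−23=-21≡5 → F
F(5): 5−23=-18≡8 → I
T(19): 19−23=-4≡22 → W
C(2): 2−23=-21≡5 → F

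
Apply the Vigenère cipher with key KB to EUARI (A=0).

Repeat the key across the message: KBKBK
E(4)+K(10): 14 → O
U(20)+B(1): 21 → V
A(0)+K(10): 10 → K
R(17)+B(1): 18 → S
I(8)+K(10): 18 → S

OVKSS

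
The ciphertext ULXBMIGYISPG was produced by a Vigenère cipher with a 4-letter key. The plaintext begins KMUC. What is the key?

Subtract each crib letter from the matching ciphertext letter (mod 26):
U(20)−K(10)=10 → K
L(11)−M(12)=-1≡25 → Z
X(23)−U(20)=3 → D
B(1)−C(2)=-1≡25 → Z

KZDZ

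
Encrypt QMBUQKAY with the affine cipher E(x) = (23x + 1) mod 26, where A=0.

Q(16): 23·16+1=369≡5 → F
M(12): 23·12+1=277≡17 → R
B(1): 23·1+1=24 → Y
U(20): 23·20+1=461≡19 → T
Q(16): 23·16+1=369≡5 → F
K(10): 23·10+1=231≡23 → X
A(0): 23·0+1=1 → B
Y(24): 23·24+1=553≡7 → H

FRYTFXBH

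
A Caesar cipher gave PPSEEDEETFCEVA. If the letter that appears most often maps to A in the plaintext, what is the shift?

4

The most frequent ciphertext letter is E (appears 5 times).
E is position 4; A is position 0.
Shift = 4.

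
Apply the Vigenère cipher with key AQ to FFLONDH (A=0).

FVLENTH

Repeat the key across the message: AQAQAQA
F(5)+A(0): 5 → F
F(5)+Q(16): 21 → V
L(11)+A(0): 11 → L
O(14)+Q(16): 30≡4 → E
N(13)+A(0): 13 → N
D(3)+Q(16): 19 → T
H(7)+A(0): 7 → H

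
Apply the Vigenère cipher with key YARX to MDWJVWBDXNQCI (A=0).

KDNGTWSAVNHZG

Repeat the key across the message: YARXYARXYARXY
M(12)+Y(24): 36≡10 → K
D(3)+A(0): 3 → D
W(22)+R(17): 39≡13 → N
J(9)+X(23): 32≡6 → G
V(21)+Y(24): 45≡19 → T
W(22)+A(0): 22 → W
B(1)+R(17): 18 → S
D(3)+X(23): 26≡0 → A
X(23)+Y(24): 47≡21 → V
N(13)+A(0): 13 → N
Q(16)+R(17): 33≡7 → H
C(2)+X(23): 25 → Z
I(8)+Y(24): 32≡6 → G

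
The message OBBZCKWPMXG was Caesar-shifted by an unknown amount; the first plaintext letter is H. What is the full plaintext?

HUUSVDPIFQZ

From the crib: O(14)−H(7)=7, so the shift is 7.
Subtract 7 from each ciphertext letter:
O(14): 14−7=7 → H
B(1): 1−7=-6≡20 → U
B(1): 1−7=-6≡20 → U
Z(25): 25−7=18 → S
C(2): 2−7=-5≡21 → V
K(10): 10−7=3 → D
W(22): 22−7=15 → P
P(15): 15−7=8 → I
M(12): 12−7=5 → F
X(23): 23−7=16 → Q
G(6): 6−7=-1≡25 → Z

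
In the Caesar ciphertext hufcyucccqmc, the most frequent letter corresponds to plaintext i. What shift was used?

20

The most frequent ciphertext letter is c (appears 5 times).
c is position 2; i is position 8.
Shift = -6≡20.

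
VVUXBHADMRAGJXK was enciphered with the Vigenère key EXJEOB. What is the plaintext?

Repeat the key across the ciphertext: EXJEOBEXJEOBEXJ
V(21)−E(4): 17 → R
V(21)−X(23): -2≡24 → Y
U(20)−J(9): 11 → L
X(23)−E(4): 19 → T
B(1)−O(14): -13≡13 → N
H(7)−B(1): 6 → G
A(0)−E(4): -4≡22 → W
D(3)−X(23): -20≡6 → G
M(12)−J(9): 3 → D
R(17)−E(4): 13 → N
A(0)−O(14): -14≡12 → M
G(6)−B(1): 5 → F
J(9)−E(4): 5 → F
X(23)−X(23): 0 → A
K(10)−J(9): 1 → B

RYLTNGWGDNMFFAB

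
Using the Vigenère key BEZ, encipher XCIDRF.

YGHEVE

Repeat the key across the message: BEZBEZ
X(23)+B(1): 24 → Y
C(2)+E(4): 6 → G
I(8)+Z(25): 33≡7 → H
D(3)+B(1): 4 → E
R(17)+E(4): 21 → V
F(5)+Z(25): 30≡4 → E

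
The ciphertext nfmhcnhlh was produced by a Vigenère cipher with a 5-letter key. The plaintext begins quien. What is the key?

Subtract each crib letter from the matching ciphertext letter (mod 26):
n(13)−q(16)=-3≡23 → x
f(5)−u(20)=-15≡11 → l
m(12)−i(8)=4 → e
h(7)−e(4)=3 → d
c(2)−n(13)=-11≡15 → p

xledp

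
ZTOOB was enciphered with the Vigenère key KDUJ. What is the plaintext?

PQUFR

Repeat the key across the ciphertext: KDUJK
Z(25)−K(10): 15 → P
T(19)−D(3): 16 → Q
O(14)−U(20): -6≡20 → U
O(14)−J(9): 5 → F
B(1)−K(10): -9≡17 → R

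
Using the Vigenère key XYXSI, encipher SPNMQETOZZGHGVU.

PNKEYBRLRHDFDNC

Repeat the key across the message: XYXSIXYXSIXYXSI
S(18)+X(23): 41≡15 → P
P(15)+Y(24): 39≡13 → N
N(13)+X(23): 36≡10 → K
M(12)+S(18): 30≡4 → E
Q(16)+I(8): 24 → Y
E(4)+X(23): 27≡1 → B
T(19)+Y(24): 43≡17 → R
O(14)+X(23): 37≡11 → L
Z(25)+S(18): 43≡17 → R
Z(25)+I(8): 33≡7 → H
G(6)+X(23): 29≡3 → D
H(7)+Y(24): 31≡5 → F
G(6)+X(23): 29≡3 → D
V(21)+S(18): 39≡13 → N
U(20)+I(8): 28≡2 → C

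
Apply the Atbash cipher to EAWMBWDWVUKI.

VZDNYDWDEFPR

E(4) → V(21)
A(0) → Z(25)
W(22) → D(3)
M(12) → N(13)
B(1) → Y(24)
W(22) → D(3)
D(3) → W(22)
W(22) → D(3)
V(21) → E(4)
U(20) → F(5)
K(10) → P(15)
I(8) → R(17)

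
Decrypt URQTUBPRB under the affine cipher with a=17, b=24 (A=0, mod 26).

The inverse of 17 mod 26 is 23, since 17·23=391≡1. Apply D(y)=23·(y−24) mod 26:
U(20): 23·(20−24)=-92≡12 → M
R(17): 23·(17−24)=-161≡21 → V
Q(16): 23·(16−24)=-184≡24 → Y
T(19): 23·(19−24)=-115≡15 → P
U(20): 23·(20−24)=-92≡12 → M
B(1): 23·(1−24)=-529≡17 → R
P(15): 23·(15−24)=-207≡1 → B
R(17): 23·(17−24)=-161≡21 → V
B(1): 23·(1−24)=-529≡17 → R

MVYPMRBVR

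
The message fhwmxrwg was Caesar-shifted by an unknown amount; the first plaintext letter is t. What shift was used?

12

From the crib: f(5)−t(19)=-14≡12, so the shift is 12.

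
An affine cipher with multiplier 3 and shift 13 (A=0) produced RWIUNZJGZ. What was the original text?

The inverse of 3 mod 26 is 9, since 3·9=27≡1. Apply D(y)=9·(y−13) mod 26:
R(17): 9·(17−13)=36≡10 → K
W(22): 9·(22−13)=81≡3 → D
I(8): 9·(8−13)=-45≡7 → H
U(20): 9·(20−13)=63≡11 → L
N(13): 9·(13−13)=0 → A
Z(25): 9·(25−13)=108≡4 → E
J(9): 9·(9−13)=-36≡16 → Q
G(6): 9·(6−13)=-63≡15 → P
Z(25): 9·(25−13)=108≡4 → E

KDHLAEQPE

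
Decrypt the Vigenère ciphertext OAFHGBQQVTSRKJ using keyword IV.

GFXMYGIVNYKWCO

Repeat the key across the ciphertext: IVIVIVIVIVIVIV
O(14)−I(8): 6 → G
A(0)−V(21): -21≡5 → F
F(5)−I(8): -3≡23 → X
H(7)−V(21): -14≡12 → M
G(6)−I(8): -2≡24 → Y
B(1)−V(21): -20≡6 → G
Q(16)−I(8): 8 → I
Q(16)−V(21): -5≡21 → V
V(21)−I(8): 13 → N
T(19)−V(21): -2≡24 → Y
S(18)−I(8): 10 → K
R(17)−V(21): -4≡22 → W
K(10)−I(8): 2 → C
J(9)−V(21): -12≡14 → O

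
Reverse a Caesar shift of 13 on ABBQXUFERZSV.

A(0): 0−13=-13≡13 → N
B(1): 1−13=-12≡14 → O
B(1): 1−13=-12≡14 → O
Q(16): 16−13=3 → D
X(23): 23−13=10 → K
U(20): 20−13=7 → H
F(5): 5−13=-8≡18 → S
E(4): 4−13=-9≡17 → R
R(17): 17−13=4 → E
Z(25): 25−13=12 → M
S(18): 18−13=5 → F
V(21): 21−13=8 → I

NOODKHSREMFI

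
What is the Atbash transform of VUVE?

V(21) → E(4)
U(20) → F(5)
V(21) → E(4)
E(4) → V(21)

EFEV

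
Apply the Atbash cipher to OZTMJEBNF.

O(14) → L(11)
Z(25) → A(0)
T(19) → G(6)
M(12) → N(13)
J(9) → Q(16)
E(4) → V(21)
B(1) → Y(24)
N(13) → M(12)
F(5) → U(20)

LAGNQVYMU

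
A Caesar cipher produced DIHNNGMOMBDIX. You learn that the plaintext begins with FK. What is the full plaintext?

FKJPPIOQODFKZ

From the crib: D(3)−F(5)=-2≡24, so the shift is 24.
Subtract 24 from each ciphertext letter:
D(3): 3−24=-21≡5 → F
I(8): 8−24=-16≡10 → K
H(7): 7−24=-17≡9 → J
N(13): 13−24=-11≡15 → P
N(13): 13−24=-11≡15 → P
G(6): 6−24=-18≡8 → I
M(12): 12−24=-12≡14 → O
O(14): 14−24=-10≡16 → Q
M(12): 12−24=-12≡14 → O
B(1): 1−24=-23≡3 → D
D(3): 3−24=-21≡5 → F
I(8): 8−24=-16≡10 → K
X(23): 23−24=-1≡25 → Z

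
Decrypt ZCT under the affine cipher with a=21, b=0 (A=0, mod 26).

The inverse of 21 mod 26 is 5, since 21·5=105≡1. Apply D(y)=5·(y−0) mod 26:
Z(25): 5·(25−0)=125≡21 → V
C(2): 5·(2−0)=10 → K
T(19): 5·(19−0)=95≡17 → R

VKR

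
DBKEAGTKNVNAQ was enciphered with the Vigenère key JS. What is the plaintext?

UJBMROKSEDEIH

Repeat the key across the ciphertext: JSJSJSJSJSJSJ
D(3)−J(9): -6≡20 → U
B(1)−S(18): -17≡9 → J
K(10)−J(9): 1 → B
E(4)−S(18): -14≡12 → M
A(0)−J(9): -9≡17 → R
G(6)−S(18): -12≡14 → O
T(19)−J(9): 10 → K
K(10)−S(18): -8≡18 → S
N(13)−J(9): 4 → E
V(21)−S(18): 3 → D
N(13)−J(9): 4 → E
A(0)−S(18): -18≡8 → I
Q(16)−J(9): 7 → H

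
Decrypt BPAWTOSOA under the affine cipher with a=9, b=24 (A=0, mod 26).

The inverse of 9 mod 26 is 3, since 9·3=27≡1. Apply D(y)=3·(y−24) mod 26:
B(1): 3·(1−24)=-69≡9 → J
P(15): 3·(15−24)=-27≡25 → Z
A(0): 3·(0−24)=-72≡6 → G
W(22): 3·(22−24)=-6≡20 → U
T(19): 3·(19−24)=-15≡11 → L
O(14): 3·(14−24)=-30≡22 → W
S(18): 3·(18−24)=-18≡8 → I
O(14): 3·(14−24)=-30≡22 → W
A(0): 3·(0−24)=-72≡6 → G

JZGULWIWG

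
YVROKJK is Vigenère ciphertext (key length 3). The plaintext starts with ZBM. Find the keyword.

Subtract each crib letter from the matching ciphertext letter (mod 26):
Y(24)−Z(25)=-1≡25 → Z
V(21)−B(1)=20 → U
R(17)−M(12)=5 → F

ZUF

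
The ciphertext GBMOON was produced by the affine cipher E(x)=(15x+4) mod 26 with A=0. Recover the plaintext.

The inverse of 15 mod 26 is 7, since 15·7=105≡1. Apply D(y)=7·(y−4) mod 26:
G(6): 7·(6−4)=14 → O
B(1): 7·(1−4)=-21≡5 → F
M(12): 7·(12−4)=56≡4 → E
O(14): 7·(14−4)=70≡18 → S
O(14): 7·(14−4)=70≡18 → S
N(13): 7·(13−4)=63≡11 → L

OFESSL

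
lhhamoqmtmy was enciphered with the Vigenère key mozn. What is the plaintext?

ztinaarzhyz

Repeat the key across the ciphertext: moznmoznmoz
l(11)−m(12): -1≡25 → z
h(7)−o(14): -7≡19 → t
h(7)−z(25): -18≡8 → i
a(0)−n(13): -13≡13 → n
m(12)−m(12): 0 → a
o(14)−o(14): 0 → a
q(16)−z(25): -9≡17 → r
m(12)−n(13): -1≡25 → z
t(19)−m(12): 7 → h
m(12)−o(14): -2≡24 → y
y(24)−z(25): -1≡25 → z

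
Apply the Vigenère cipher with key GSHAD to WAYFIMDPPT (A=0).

Repeat the key across the message: GSHADGSHAD
W(22)+G(6): 28≡2 → C
A(0)+S(18): 18 → S
Y(24)+H(7): 31≡5 → F
F(5)+A(0): 5 → F
I(8)+D(3): 11 → L
M(12)+G(6): 18 → S
D(3)+S(18): 21 → V
P(15)+H(7): 22 → W
P(15)+A(0): 15 → P
T(19)+D(3): 22 → W

CSFFLSVWPW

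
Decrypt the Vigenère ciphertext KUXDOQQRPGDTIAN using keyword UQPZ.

QEIEUABSVQOUOKY

Repeat the key across the ciphertext: UQPZUQPZUQPZUQP
K(10)−U(20): -10≡16 → Q
U(20)−Q(16): 4 → E
X(23)−P(15): 8 → I
D(3)−Z(25): -22≡4 → E
O(14)−U(20): -6≡20 → U
Q(16)−Q(16): 0 → A
Q(16)−P(15): 1 → B
R(17)−Z(25): -8≡18 → S
P(15)−U(20): -5≡21 → V
G(6)−Q(16): -10≡16 → Q
D(3)−P(15): -12≡14 → O
T(19)−Z(25): -6≡20 → U
I(8)−U(20): -12≡14 → O
A(0)−Q(16): -16≡10 → K
N(13)−P(15): -2≡24 → Y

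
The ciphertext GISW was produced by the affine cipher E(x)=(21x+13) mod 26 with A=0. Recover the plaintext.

RBZT

The inverse of 21 mod 26 is 5, since 21·5=105≡1. Apply D(y)=5·(y−13) mod 26:
G(6): 5·(6−13)=-35≡17 → R
I(8): 5·(8−13)=-25≡1 → B
S(18): 5·(18−13)=25 → Z
W(22): 5·(22−13)=45≡19 → T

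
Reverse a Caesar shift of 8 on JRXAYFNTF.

BJPSQXFLX

J(9): 9−8=1 → B
R(17): 17−8=9 → J
X(23): 23−8=15 → P
A(0): 0−8=-8≡18 → S
Y(24): 24−8=16 → Q
F(5): 5−8=-3≡23 → X
N(13): 13−8=5 → F
T(19): 19−8=11 → L
F(5): 5−8=-3≡23 → X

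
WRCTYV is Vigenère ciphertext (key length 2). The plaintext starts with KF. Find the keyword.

Subtract each crib letter from the matching ciphertext letter (mod 26):
W(22)−K(10)=12 → M
R(17)−F(5)=12 → M

MM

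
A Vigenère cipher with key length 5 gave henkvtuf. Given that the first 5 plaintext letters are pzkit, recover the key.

Subtract each crib letter from the matching ciphertext letter (mod 26):
h(7)−p(15)=-8≡18 → s
e(4)−z(25)=-21≡5 → f
n(13)−k(10)=3 → d
k(10)−i(8)=2 → c
v(21)−t(19)=2 → c

sfdcc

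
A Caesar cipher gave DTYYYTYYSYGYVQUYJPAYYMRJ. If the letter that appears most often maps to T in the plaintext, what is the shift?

The most frequent ciphertext letter is Y (appears 10 times).
Y is position 24; T is position 19.
Shift = 5.

5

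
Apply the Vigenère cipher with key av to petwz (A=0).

Repeat the key across the message: avava
p(15)+a(0): 15 → p
e(4)+v(21): 25 → z
t(19)+a(0): 19 → t
w(22)+v(21): 43≡17 → r
z(25)+a(0): 25 → z

pztrz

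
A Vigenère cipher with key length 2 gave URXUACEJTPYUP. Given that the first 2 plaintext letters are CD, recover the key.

SO

Subtract each crib letter from the matching ciphertext letter (mod 26):
U(20)−C(2)=18 → S
R(17)−D(3)=14 → O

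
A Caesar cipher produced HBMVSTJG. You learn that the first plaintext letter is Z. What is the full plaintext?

From the crib: H(7)−Z(25)=-18≡8, so the shift is 8.
Subtract 8 from each ciphertext letter:
H(7): 7−8=-1≡25 → Z
B(1): 1−8=-7≡19 → T
M(12): 12−8=4 → E
V(21): 21−8=13 → N
S(18): 18−8=10 → K
T(19): 19−8=11 → L
J(9): 9−8=1 → B
G(6): 6−8=-2≡24 → Y

ZTENKLBY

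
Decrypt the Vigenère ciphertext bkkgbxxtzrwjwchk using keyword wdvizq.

fhpychbqejxtazmc

Repeat the key across the ciphertext: wdvizqwdvizqwdvi
b(1)−w(22): -21≡5 → f
k(10)−d(3): 7 → h
k(10)−v(21): -11≡15 → p
g(6)−i(8): -2≡24 → y
b(1)−z(25): -24≡2 → c
x(23)−q(16): 7 → h
x(23)−w(22): 1 → b
t(19)−d(3): 16 → q
z(25)−v(21): 4 → e
r(17)−i(8): 9 → j
w(22)−z(25): -3≡23 → x
j(9)−q(16): -7≡19 → t
w(22)−w(22): 0 → a
c(2)−d(3): -1≡25 → z
h(7)−v(21): -14≡12 → m
k(10)−i(8): 2 → c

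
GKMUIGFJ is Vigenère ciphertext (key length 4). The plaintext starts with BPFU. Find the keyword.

Subtract each crib letter from the matching ciphertext letter (mod 26):
G(6)−B(1)=5 → F
K(10)−P(15)=-5≡21 → V
M(12)−F(5)=7 → H
U(20)−U(20)=0 → A

FVHA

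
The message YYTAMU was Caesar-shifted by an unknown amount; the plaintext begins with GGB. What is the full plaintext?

From the crib: Y(24)−G(6)=18, so the shift is 18.
Subtract 18 from each ciphertext letter:
Y(24): 24−18=6 → G
Y(24): 24−18=6 → G
T(19): 19−18=1 → B
A(0): 0−18=-18≡8 → I
M(12): 12−18=-6≡20 → U
U(20): 20−18=2 → C

GGBIUC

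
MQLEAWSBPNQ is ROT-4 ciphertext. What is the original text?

IMHAWSOXLJM

M(12): 12−4=8 → I
Q(16): 16−4=12 → M
L(11): 11−4=7 → H
E(4): 4−4=0 → A
A(0): 0−4=-4≡22 → W
W(22): 22−4=18 → S
S(18): 18−4=14 → O
B(1): 1−4=-3≡23 → X
P(15): 15−4=11 → L
N(13): 13−4=9 → J
Q(16): 16−4=12 → M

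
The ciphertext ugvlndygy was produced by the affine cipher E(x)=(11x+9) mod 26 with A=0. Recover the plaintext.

bvumyqzvz

The inverse of 11 mod 26 is 19, since 11·19=209≡1. Apply D(y)=19·(y−9) mod 26:
u(20): 19·(20−9)=209≡1 → b
g(6): 19·(6−9)=-57≡21 → v
v(21): 19·(21−9)=228≡20 → u
l(11): 19·(11−9)=38≡12 → m
n(13): 19·(13−9)=76≡24 → y
d(3): 19·(3−9)=-114≡16 → q
y(24): 19·(24−9)=285≡25 → z
g(6): 19·(6−9)=-57≡21 → v
y(24): 19·(24−9)=285≡25 → z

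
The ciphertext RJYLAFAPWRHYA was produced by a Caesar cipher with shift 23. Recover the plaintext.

UMBODIDSZUKBD

R(17): 17−23=-6≡20 → U
J(9): 9−23=-14≡12 → M
Y(24): 24−23=1 → B
L(11): 11−23=-12≡14 → O
A(0): 0−23=-23≡3 → D
F(5): 5−23=-18≡8 → I
A(0): 0−23=-23≡3 → D
P(15): 15−23=-8≡18 → S
W(22): 22−23=-1≡25 → Z
R(17): 17−23=-6≡20 → U
H(7): 7−23=-16≡10 → K
Y(24): 24−23=1 → B
A(0): 0−23=-23≡3 → D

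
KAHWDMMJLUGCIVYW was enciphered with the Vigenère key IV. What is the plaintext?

CFZBVREODZYHAAQB

Repeat the key across the ciphertext: IVIVIVIVIVIVIVIV
K(10)−I(8): 2 → C
A(0)−V(21): -21≡5 → F
H(7)−I(8): -1≡25 → Z
W(22)−V(21): 1 → B
D(3)−I(8): -5≡21 → V
M(12)−V(21): -9≡17 → R
M(12)−I(8): 4 → E
J(9)−V(21): -12≡14 → O
L(11)−I(8): 3 → D
U(20)−V(21): -1≡25 → Z
G(6)−I(8): -2≡24 → Y
C(2)−V(21): -19≡7 → H
I(8)−I(8): 0 → A
V(21)−V(21): 0 → A
Y(24)−I(8): 16 → Q
W(22)−V(21): 1 → B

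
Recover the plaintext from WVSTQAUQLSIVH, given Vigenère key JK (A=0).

Repeat the key across the ciphertext: JKJKJKJKJKJKJ
W(22)−J(9): 13 → N
V(21)−K(10): 11 → L
S(18)−J(9): 9 → J
T(19)−K(10): 9 → J
Q(16)−J(9): 7 → H
A(0)−K(10): -10≡16 → Q
U(20)−J(9): 11 → L
Q(16)−K(10): 6 → G
L(11)−J(9): 2 → C
S(18)−K(10): 8 → I
I(8)−J(9): -1≡25 → Z
V(21)−K(10): 11 → L
H(7)−J(9): -2≡24 → Y

NLJJHQLGCIZLY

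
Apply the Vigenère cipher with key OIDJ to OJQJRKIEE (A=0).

Repeat the key across the message: OIDJOIDJO
O(14)+O(14): 28≡2 → C
J(9)+I(8): 17 → R
Q(16)+D(3): 19 → T
J(9)+J(9): 18 → S
R(17)+O(14): 31≡5 → F
K(10)+I(8): 18 → S
I(8)+D(3): 11 → L
E(4)+J(9): 13 → N
E(4)+O(14): 18 → S

CRTSFSLNS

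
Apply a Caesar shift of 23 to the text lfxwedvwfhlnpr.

l(11): 11+23=34≡8 → i
f(5): 5+23=28≡2 → c
x(23): 23+23=46≡20 → u
w(22): 22+23=45≡19 → t
e(4): 4+23=27≡1 → b
d(3): 3+23=26≡0 → a
v(21): 21+23=44≡18 → s
w(22): 22+23=45≡19 → t
f(5): 5+23=28≡2 → c
h(7): 7+23=30≡4 → e
l(11): 11+23=34≡8 → i
n(13): 13+23=36≡10 → k
p(15): 15+23=38≡12 → m
r(17): 17+23=40≡14 → o

icutbastceikmo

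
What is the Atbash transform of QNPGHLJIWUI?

Q(16) → J(9)
N(13) → M(12)
P(15) → K(10)
G(6) → T(19)
H(7) → S(18)
L(11) → O(14)
J(9) → Q(16)
I(8) → R(17)
W(22) → D(3)
U(20) → F(5)
I(8) → R(17)

JMKTSOQRDFR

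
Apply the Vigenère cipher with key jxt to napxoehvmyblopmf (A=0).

Repeat the key across the message: jxtjxtjxtjxtjxtj
n(13)+j(9): 22 → w
a(0)+x(23): 23 → x
p(15)+t(19): 34≡8 → i
x(23)+j(9): 32≡6 → g
o(14)+x(23): 37≡11 → l
e(4)+t(19): 23 → x
h(7)+j(9): 16 → q
v(21)+x(23): 44≡18 → s
m(12)+t(19): 31≡5 → f
y(24)+j(9): 33≡7 → h
b(1)+x(23): 24 → y
l(11)+t(19): 30≡4 → e
o(14)+j(9): 23 → x
p(15)+x(23): 38≡12 → m
m(12)+t(19): 31≡5 → f
f(5)+j(9): 14 → o

wxiglxqsfhyexmfo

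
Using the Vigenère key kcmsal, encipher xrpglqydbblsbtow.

Repeat the key across the message: kcmsalkcmsalkcms
x(23)+k(10): 33≡7 → h
r(17)+c(2): 19 → t
p(15)+m(12): 27≡1 → b
g(6)+s(18): 24 → y
l(11)+a(0): 11 → l
q(16)+l(11): 27≡1 → b
y(24)+k(10): 34≡8 → i
d(3)+c(2): 5 → f
b(1)+m(12): 13 → n
b(1)+s(18): 19 → t
l(11)+a(0): 11 → l
s(18)+l(11): 29≡3 → d
b(1)+k(10): 11 → l
t(19)+c(2): 21 → v
o(14)+m(12): 26≡0 → a
w(22)+s(18): 40≡14 → o

htbylbifntldlvao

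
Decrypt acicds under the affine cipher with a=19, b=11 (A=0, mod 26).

The inverse of 19 mod 26 is 11, since 19·11=209≡1. Apply D(y)=11·(y−11) mod 26:
a(0): 11·(0−11)=-121≡9 → j
c(2): 11·(2−11)=-99≡5 → f
i(8): 11·(8−11)=-33≡19 → t
c(2): 11·(2−11)=-99≡5 → f
d(3): 11·(3−11)=-88≡16 → q
s(18): 11·(18−11)=77≡25 → z

jftfqz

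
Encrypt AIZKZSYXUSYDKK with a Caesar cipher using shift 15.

A(0): 0+15=15 → P
I(8): 8+15=23 → X
Z(25): 25+15=40≡14 → O
K(10): 10+15=25 → Z
Z(25): 25+15=40≡14 → O
S(18): 18+15=33≡7 → H
Y(24): 24+15=39≡13 → N
X(23): 23+15=38≡12 → M
U(20): 20+15=35≡9 → J
S(18): 18+15=33≡7 → H
Y(24): 24+15=39≡13 → N
D(3): 3+15=18 → S
K(10): 10+15=25 → Z
K(10): 10+15=25 → Z

PXOZOHNMJHNSZZ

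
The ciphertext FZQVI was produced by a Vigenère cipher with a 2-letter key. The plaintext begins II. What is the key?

XR

Subtract each crib letter from the matching ciphertext letter (mod 26):
F(5)−I(8)=-3≡23 → X
Z(25)−I(8)=17 → R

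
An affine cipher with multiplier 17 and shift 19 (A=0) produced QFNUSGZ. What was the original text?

The inverse of 17 mod 26 is 23, since 17·23=391≡1. Apply D(y)=23·(y−19) mod 26:
Q(16): 23·(16−19)=-69≡9 → J
F(5): 23·(5−19)=-322≡16 → Q
N(13): 23·(13−19)=-138≡18 → S
U(20): 23·(20−19)=23 → X
S(18): 23·(18−19)=-23≡3 → D
G(6): 23·(6−19)=-299≡13 → N
Z(25): 23·(25−19)=138≡8 → I

JQSXDNI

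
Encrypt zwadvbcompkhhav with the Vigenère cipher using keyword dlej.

chemymgxpaoqklz

Repeat the key across the message: dlejdlejdlejdle
z(25)+d(3): 28≡2 → c
w(22)+l(11): 33≡7 → h
a(0)+e(4): 4 → e
d(3)+j(9): 12 → m
v(21)+d(3): 24 → y
b(1)+l(11): 12 → m
c(2)+e(4): 6 → g
o(14)+j(9): 23 → x
m(12)+d(3): 15 → p
p(15)+l(11): 26≡0 → a
k(10)+e(4): 14 → o
h(7)+j(9): 16 → q
h(7)+d(3): 10 → k
a(0)+l(11): 11 → l
v(21)+e(4): 25 → z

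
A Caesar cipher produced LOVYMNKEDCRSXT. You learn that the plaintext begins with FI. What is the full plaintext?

FIPSGHEYXWLMRN

From the crib: L(11)−F(5)=6, so the shift is 6.
Subtract 6 from each ciphertext letter:
L(11): 11−6=5 → F
O(14): 14−6=8 → I
V(21): 21−6=15 → P
Y(24): 24−6=18 → S
M(12): 12−6=6 → G
N(13): 13−6=7 → H
K(10): 10−6=4 → E
E(4): 4−6=-2≡24 → Y
D(3): 3−6=-3≡23 → X
C(2): 2−6=-4≡22 → W
R(17): 17−6=11 → L
S(18): 18−6=12 → M
X(23): 23−6=17 → R
T(19): 19−6=13 → N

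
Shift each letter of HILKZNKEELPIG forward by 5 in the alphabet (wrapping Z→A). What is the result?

H(7): 7+5=12 → M
I(8): 8+5=13 → N
L(11): 11+5=16 → Q
K(10): 10+5=15 → P
Z(25): 25+5=30≡4 → E
N(13): 13+5=18 → S
K(10): 10+5=15 → P
E(4): 4+5=9 → J
E(4): 4+5=9 → J
L(11): 11+5=16 → Q
P(15): 15+5=20 → U
I(8): 8+5=13 → N
G(6): 6+5=11 → L

MNQPESPJJQUNL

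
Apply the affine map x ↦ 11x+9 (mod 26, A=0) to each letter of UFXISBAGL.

U(20): 11·20+9=229≡21 → V
F(5): 11·5+9=64≡12 → M
X(23): 11·23+9=262≡2 → C
I(8): 11·8+9=97≡19 → T
S(18): 11·18+9=207≡25 → Z
B(1): 11·1+9=20 → U
A(0): 11·0+9=9 → J
G(6): 11·6+9=75≡23 → X
L(11): 11·11+9=130≡0 → A

VMCTZUJXA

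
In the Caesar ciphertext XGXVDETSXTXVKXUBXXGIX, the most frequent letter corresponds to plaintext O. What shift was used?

9

The most frequent ciphertext letter is X (appears 8 times).
X is position 23; O is position 14.
Shift = 9.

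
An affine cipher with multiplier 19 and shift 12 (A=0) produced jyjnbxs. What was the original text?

The inverse of 19 mod 26 is 11, since 19·11=209≡1. Apply D(y)=11·(y−12) mod 26:
j(9): 11·(9−12)=-33≡19 → t
y(24): 11·(24−12)=132≡2 → c
j(9): 11·(9−12)=-33≡19 → t
n(13): 11·(13−12)=11 → l
b(1): 11·(1−12)=-121≡9 → j
x(23): 11·(23−12)=121≡17 → r
s(18): 11·(18−12)=66≡14 → o

tctljro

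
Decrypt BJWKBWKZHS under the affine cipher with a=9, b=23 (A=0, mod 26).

The inverse of 9 mod 26 is 3, since 9·3=27≡1. Apply D(y)=3·(y−23) mod 26:
B(1): 3·(1−23)=-66≡12 → M
J(9): 3·(9−23)=-42≡10 → K
W(22): 3·(22−23)=-3≡23 → X
K(10): 3·(10−23)=-39≡13 → N
B(1): 3·(1−23)=-66≡12 → M
W(22): 3·(22−23)=-3≡23 → X
K(10): 3·(10−23)=-39≡13 → N
Z(25): 3·(25−23)=6 → G
H(7): 3·(7−23)=-48≡4 → E
S(18): 3·(18−23)=-15≡11 → L

MKXNMXNGEL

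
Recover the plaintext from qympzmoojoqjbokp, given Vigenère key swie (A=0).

Repeat the key across the ciphertext: swieswieswieswie
q(16)−s(18): -2≡24 → y
y(24)−w(22): 2 → c
m(12)−i(8): 4 → e
p(15)−e(4): 11 → l
z(25)−s(18): 7 → h
m(12)−w(22): -10≡16 → q
o(14)−i(8): 6 → g
o(14)−e(4): 10 → k
j(9)−s(18): -9≡17 → r
o(14)−w(22): -8≡18 → s
q(16)−i(8): 8 → i
j(9)−e(4): 5 → f
b(1)−s(18): -17≡9 → j
o(14)−w(22): -8≡18 → s
k(10)−i(8): 2 → c
p(15)−e(4): 11 → l

ycelhqgkrsifjscl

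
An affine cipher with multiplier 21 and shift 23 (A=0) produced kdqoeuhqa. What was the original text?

The inverse of 21 mod 26 is 5, since 21·5=105≡1. Apply D(y)=5·(y−23) mod 26:
k(10): 5·(10−23)=-65≡13 → n
d(3): 5·(3−23)=-100≡4 → e
q(16): 5·(16−23)=-35≡17 → r
o(14): 5·(14−23)=-45≡7 → h
e(4): 5·(4−23)=-95≡9 → j
u(20): 5·(20−23)=-15≡11 → l
h(7): 5·(7−23)=-80≡24 → y
q(16): 5·(16−23)=-35≡17 → r
a(0): 5·(0−23)=-115≡15 → p

nerhjlyrp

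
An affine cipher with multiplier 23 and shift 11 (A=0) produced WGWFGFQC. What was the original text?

The inverse of 23 mod 26 is 17, since 23·17=391≡1. Apply D(y)=17·(y−11) mod 26:
W(22): 17·(22−11)=187≡5 → F
G(6): 17·(6−11)=-85≡19 → T
W(22): 17·(22−11)=187≡5 → F
F(5): 17·(5−11)=-102≡2 → C
G(6): 17·(6−11)=-85≡19 → T
F(5): 17·(5−11)=-102≡2 → C
Q(16): 17·(16−11)=85≡7 → H
C(2): 17·(2−11)=-153≡3 → D

FTFCTCHD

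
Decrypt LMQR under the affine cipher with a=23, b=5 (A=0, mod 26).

YPFW

The inverse of 23 mod 26 is 17, since 23·17=391≡1. Apply D(y)=17·(y−5) mod 26:
L(11): 17·(11−5)=102≡24 → Y
M(12): 17·(12−5)=119≡15 → P
Q(16): 17·(16−5)=187≡5 → F
R(17): 17·(17−5)=204≡22 → W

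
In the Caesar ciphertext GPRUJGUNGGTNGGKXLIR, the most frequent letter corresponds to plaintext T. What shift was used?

13

The most frequent ciphertext letter is G (appears 6 times).
G is position 6; T is position 19.
Shift = -13≡13.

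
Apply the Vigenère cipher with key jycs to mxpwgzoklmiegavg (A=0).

vvropxqcukkwpyxy

Repeat the key across the message: jycsjycsjycsjycs
m(12)+j(9): 21 → v
x(23)+y(24): 47≡21 → v
p(15)+c(2): 17 → r
w(22)+s(18): 40≡14 → o
g(6)+j(9): 15 → p
z(25)+y(24): 49≡23 → x
o(14)+c(2): 16 → q
k(10)+s(18): 28≡2 → c
l(11)+j(9): 20 → u
m(12)+y(24): 36≡10 → k
i(8)+c(2): 10 → k
e(4)+s(18): 22 → w
g(6)+j(9): 15 → p
a(0)+y(24): 24 → y
v(21)+c(2): 23 → x
g(6)+s(18): 24 → y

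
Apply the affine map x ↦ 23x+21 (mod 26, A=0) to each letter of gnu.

g(6): 23·6+21=159≡3 → d
n(13): 23·13+21=320≡8 → i
u(20): 23·20+21=481≡13 → n

din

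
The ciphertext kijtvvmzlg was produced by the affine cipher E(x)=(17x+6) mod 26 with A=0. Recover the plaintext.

ournhhivla

The inverse of 17 mod 26 is 23, since 17·23=391≡1. Apply D(y)=23·(y−6) mod 26:
k(10): 23·(10−6)=92≡14 → o
i(8): 23·(8−6)=46≡20 → u
j(9): 23·(9−6)=69≡17 → r
t(19): 23·(19−6)=299≡13 → n
v(21): 23·(21−6)=345≡7 → h
v(21): 23·(21−6)=345≡7 → h
m(12): 23·(12−6)=138≡8 → i
z(25): 23·(25−6)=437≡21 → v
l(11): 23·(11−6)=115≡11 → l
g(6): 23·(6−6)=0 → a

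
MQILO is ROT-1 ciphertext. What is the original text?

LPHKN

M(12): 12−1=11 → L
Q(16): 16−1=15 → P
I(8): 8−1=7 → H
L(11): 11−1=10 → K
O(14): 14−1=13 → N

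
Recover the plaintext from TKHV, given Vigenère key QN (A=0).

DXRI

Repeat the key across the ciphertext: QNQN
T(19)−Q(16): 3 → D
K(10)−N(13): -3≡23 → X
H(7)−Q(16): -9≡17 → R
V(21)−N(13): 8 → I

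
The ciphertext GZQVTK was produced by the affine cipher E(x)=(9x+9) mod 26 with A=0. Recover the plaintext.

RWVKED

The inverse of 9 mod 26 is 3, since 9·3=27≡1. Apply D(y)=3·(y−9) mod 26:
G(6): 3·(6−9)=-9≡17 → R
Z(25): 3·(25−9)=48≡22 → W
Q(16): 3·(16−9)=21 → V
V(21): 3·(21−9)=36≡10 → K
T(19): 3·(19−9)=30≡4 → E
K(10): 3·(10−9)=3 → D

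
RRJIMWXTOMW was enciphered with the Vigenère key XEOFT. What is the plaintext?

UNVDTZTFJTZ

Repeat the key across the ciphertext: XEOFTXEOFTX
R(17)−X(23): -6≡20 → U
R(17)−E(4): 13 → N
J(9)−O(14): -5≡21 → V
I(8)−F(5): 3 → D
M(12)−T(19): -7≡19 → T
W(22)−X(23): -1≡25 → Z
X(23)−E(4): 19 → T
T(19)−O(14): 5 → F
O(14)−F(5): 9 → J
M(12)−T(19): -7≡19 → T
W(22)−X(23): -1≡25 → Z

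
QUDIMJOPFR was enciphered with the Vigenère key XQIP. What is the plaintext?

Repeat the key across the ciphertext: XQIPXQIPXQ
Q(16)−X(23): -7≡19 → T
U(20)−Q(16): 4 → E
D(3)−I(8): -5≡21 → V
I(8)−P(15): -7≡19 → T
M(12)−X(23): -11≡15 → P
J(9)−Q(16): -7≡19 → T
O(14)−I(8): 6 → G
P(15)−P(15): 0 → A
F(5)−X(23): -18≡8 → I
R(17)−Q(16): 1 → B

TEVTPTGAIB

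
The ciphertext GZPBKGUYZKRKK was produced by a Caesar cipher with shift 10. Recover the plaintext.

G(6): 6−10=-4≡22 → W
Z(25): 25−10=15 → P
P(15): 15−10=5 → F
B(1): 1−10=-9≡17 → R
K(10): 10−10=0 → A
G(6): 6−10=-4≡22 → W
U(20): 20−10=10 → K
Y(24): 24−10=14 → O
Z(25): 25−10=15 → P
K(10): 10−10=0 → A
R(17): 17−10=7 → H
K(10): 10−10=0 → A
K(10): 10−10=0 → A

WPFRAWKOPAHAA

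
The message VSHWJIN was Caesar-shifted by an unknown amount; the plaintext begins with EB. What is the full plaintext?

EBQFSRW

From the crib: V(21)−E(4)=17, so the shift is 17.
Subtract 17 from each ciphertext letter:
V(21): 21−17=4 → E
S(18): 18−17=1 → B
H(7): 7−17=-10≡16 → Q
W(22): 22−17=5 → F
J(9): 9−17=-8≡18 → S
I(8): 8−17=-9≡17 → R
N(13): 13−17=-4≡22 → W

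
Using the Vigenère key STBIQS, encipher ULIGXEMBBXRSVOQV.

Repeat the key across the message: STBIQSSTBIQSSTBI
U(20)+S(18): 38≡12 → M
L(11)+T(19): 30≡4 → E
I(8)+B(1): 9 → J
G(6)+I(8): 14 → O
X(23)+Q(16): 39≡13 → N
E(4)+S(18): 22 → W
M(12)+S(18): 30≡4 → E
B(1)+T(19): 20 → U
B(1)+B(1): 2 → C
X(23)+I(8): 31≡5 → F
R(17)+Q(16): 33≡7 → H
S(18)+S(18): 36≡10 → K
V(21)+S(18): 39≡13 → N
O(14)+T(19): 33≡7 → H
Q(16)+B(1): 17 → R
V(21)+I(8): 29≡3 → D

MEJONWEUCFHKNHRD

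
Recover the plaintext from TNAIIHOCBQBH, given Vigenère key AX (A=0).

Repeat the key across the ciphertext: AXAXAXAXAXAX
T(19)−A(0): 19 → T
N(13)−X(23): -10≡16 → Q
A(0)−A(0): 0 → A
I(8)−X(23): -15≡11 → L
I(8)−A(0): 8 → I
H(7)−X(23): -16≡10 → K
O(14)−A(0): 14 → O
C(2)−X(23): -21≡5 → F
B(1)−A(0): 1 → B
Q(16)−X(23): -7≡19 → T
B(1)−A(0): 1 → B
H(7)−X(23): -16≡10 → K

TQALIKOFBTBK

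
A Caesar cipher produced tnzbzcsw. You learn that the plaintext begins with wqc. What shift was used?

From the crib: t(19)−w(22)=-3≡23, so the shift is 23.

23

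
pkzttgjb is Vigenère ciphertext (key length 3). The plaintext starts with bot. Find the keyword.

Subtract each crib letter from the matching ciphertext letter (mod 26):
p(15)−b(1)=14 → o
k(10)−o(14)=-4≡22 → w
z(25)−t(19)=6 → g

owg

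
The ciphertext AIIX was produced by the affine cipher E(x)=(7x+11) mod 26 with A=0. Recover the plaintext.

RHHY

The inverse of 7 mod 26 is 15, since 7·15=105≡1. Apply D(y)=15·(y−11) mod 26:
A(0): 15·(0−11)=-165≡17 → R
I(8): 15·(8−11)=-45≡7 → H
I(8): 15·(8−11)=-45≡7 → H
X(23): 15·(23−11)=180≡24 → Y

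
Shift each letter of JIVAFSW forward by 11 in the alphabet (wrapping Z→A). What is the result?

UTGLQDH

J(9): 9+11=20 → U
I(8): 8+11=19 → T
V(21): 21+11=32≡6 → G
A(0): 0+11=11 → L
F(5): 5+11=16 → Q
S(18): 18+11=29≡3 → D
W(22): 22+11=33≡7 → H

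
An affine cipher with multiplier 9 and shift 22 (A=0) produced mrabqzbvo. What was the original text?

wlmpijpxc

The inverse of 9 mod 26 is 3, since 9·3=27≡1. Apply D(y)=3·(y−22) mod 26:
m(12): 3·(12−22)=-30≡22 → w
r(17): 3·(17−22)=-15≡11 → l
a(0): 3·(0−22)=-66≡12 → m
b(1): 3·(1−22)=-63≡15 → p
q(16): 3·(16−22)=-18≡8 → i
z(25): 3·(25−22)=9 → j
b(1): 3·(1−22)=-63≡15 → p
v(21): 3·(21−22)=-3≡23 → x
o(14): 3·(14−22)=-24≡2 → c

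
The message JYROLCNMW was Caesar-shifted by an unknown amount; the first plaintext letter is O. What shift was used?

From the crib: J(9)−O(14)=-5≡21, so the shift is 21.

21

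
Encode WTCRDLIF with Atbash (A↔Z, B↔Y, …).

DGXIWORU

W(22) → D(3)
T(19) → G(6)
C(2) → X(23)
R(17) → I(8)
D(3) → W(22)
L(11) → O(14)
I(8) → R(17)
F(5) → U(20)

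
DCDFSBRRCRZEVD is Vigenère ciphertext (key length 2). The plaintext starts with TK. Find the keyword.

Subtract each crib letter from the matching ciphertext letter (mod 26):
D(3)−T(19)=-16≡10 → K
C(2)−K(10)=-8≡18 → S

KS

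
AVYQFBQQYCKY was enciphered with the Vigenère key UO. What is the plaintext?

GHECLNWCEOQK

Repeat the key across the ciphertext: UOUOUOUOUOUO
A(0)−U(20): -20≡6 → G
V(21)−O(14): 7 → H
Y(24)−U(20): 4 → E
Q(16)−O(14): 2 → C
F(5)−U(20): -15≡11 → L
B(1)−O(14): -13≡13 → N
Q(16)−U(20): -4≡22 → W
Q(16)−O(14): 2 → C
Y(24)−U(20): 4 → E
C(2)−O(14): -12≡14 → O
K(10)−U(20): -10≡16 → Q
Y(24)−O(14): 10 → K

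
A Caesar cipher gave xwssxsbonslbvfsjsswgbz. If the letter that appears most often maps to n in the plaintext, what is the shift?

The most frequent ciphertext letter is s (appears 7 times).
s is position 18; n is position 13.
Shift = 5.

5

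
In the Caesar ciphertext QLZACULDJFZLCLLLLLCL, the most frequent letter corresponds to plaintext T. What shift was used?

18

The most frequent ciphertext letter is L (appears 9 times).
L is position 11; T is position 19.
Shift = -8≡18.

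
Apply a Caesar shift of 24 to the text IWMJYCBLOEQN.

GUKHWAZJMCOL

I(8): 8+24=32≡6 → G
W(22): 22+24=46≡20 → U
M(12): 12+24=36≡10 → K
J(9): 9+24=33≡7 → H
Y(24): 24+24=48≡22 → W
C(2): 2+24=26≡0 → A
B(1): 1+24=25 → Z
L(11): 11+24=35≡9 → J
O(14): 14+24=38≡12 → M
E(4): 4+24=28≡2 → C
Q(16): 16+24=40≡14 → O
N(13): 13+24=37≡11 → L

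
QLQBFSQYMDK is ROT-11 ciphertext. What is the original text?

FAFQUHFNBSZ

Q(16): 16−11=5 → F
L(11): 11−11=0 → A
Q(16): 16−11=5 → F
B(1): 1−11=-10≡16 → Q
F(5): 5−11=-6≡20 → U
S(18): 18−11=7 → H
Q(16): 16−11=5 → F
Y(24): 24−11=13 → N
M(12): 12−11=1 → B
D(3): 3−11=-8≡18 → S
K(10): 10−11=-1≡25 → Z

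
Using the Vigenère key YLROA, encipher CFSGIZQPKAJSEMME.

AQJUIXBGYAHDVAMC

Repeat the key across the message: YLROAYLROAYLROAY
C(2)+Y(24): 26≡0 → A
F(5)+L(11): 16 → Q
S(18)+R(17): 35≡9 → J
G(6)+O(14): 20 → U
I(8)+A(0): 8 → I
Z(25)+Y(24): 49≡23 → X
Q(16)+L(11): 27≡1 → B
P(15)+R(17): 32≡6 → G
K(10)+O(14): 24 → Y
A(0)+A(0): 0 → A
J(9)+Y(24): 33≡7 → H
S(18)+L(11): 29≡3 → D
E(4)+R(17): 21 → V
M(12)+O(14): 26≡0 → A
M(12)+A(0): 12 → M
E(4)+Y(24): 28≡2 → C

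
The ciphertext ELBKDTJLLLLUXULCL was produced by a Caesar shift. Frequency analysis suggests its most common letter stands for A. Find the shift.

11

The most frequent ciphertext letter is L (appears 7 times).
L is position 11; A is position 0.
Shift = 11.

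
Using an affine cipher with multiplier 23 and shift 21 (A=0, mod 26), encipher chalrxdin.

pavowemxi

c(2): 23·2+21=67≡15 → p
h(7): 23·7+21=182≡0 → a
a(0): 23·0+21=21 → v
l(11): 23·11+21=274≡14 → o
r(17): 23·17+21=412≡22 → w
x(23): 23·23+21=550≡4 → e
d(3): 23·3+21=90≡12 → m
i(8): 23·8+21=205≡23 → x
n(13): 23·13+21=320≡8 → i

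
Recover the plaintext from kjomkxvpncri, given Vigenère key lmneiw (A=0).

Repeat the key across the ciphertext: lmneiwlmneiw
k(10)−l(11): -1≡25 → z
j(9)−m(12): -3≡23 → x
o(14)−n(13): 1 → b
m(12)−e(4): 8 → i
k(10)−i(8): 2 → c
x(23)−w(22): 1 → b
v(21)−l(11): 10 → k
p(15)−m(12): 3 → d
n(13)−n(13): 0 → a
c(2)−e(4): -2≡24 → y
r(17)−i(8): 9 → j
i(8)−w(22): -14≡12 → m

zxbicbkdayjm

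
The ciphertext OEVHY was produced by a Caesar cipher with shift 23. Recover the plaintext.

RHYKB

O(14): 14−23=-9≡17 → R
E(4): 4−23=-19≡7 → H
V(21): 21−23=-2≡24 → Y
H(7): 7−23=-16≡10 → K
Y(24): 24−23=1 → B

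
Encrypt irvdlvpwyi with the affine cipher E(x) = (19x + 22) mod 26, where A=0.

shfbxfvyks

i(8): 19·8+22=174≡18 → s
r(17): 19·17+22=345≡7 → h
v(21): 19·21+22=421≡5 → f
d(3): 19·3+22=79≡1 → b
l(11): 19·11+22=231≡23 → x
v(21): 19·21+22=421≡5 → f
p(15): 19·15+22=307≡21 → v
w(22): 19·22+22=440≡24 → y
y(24): 19·24+22=478≡10 → k
i(8): 19·8+22=174≡18 → s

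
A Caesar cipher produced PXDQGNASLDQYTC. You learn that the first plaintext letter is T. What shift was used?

From the crib: P(15)−T(19)=-4≡22, so the shift is 22.

22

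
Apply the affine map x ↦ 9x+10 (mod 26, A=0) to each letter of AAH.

A(0): 9·0+10=10 → K
A(0): 9·0+10=10 → K
H(7): 9·7+10=73≡21 → V

KKV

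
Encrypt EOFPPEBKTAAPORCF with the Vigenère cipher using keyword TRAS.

Repeat the key across the message: TRASTRASTRASTRAS
E(4)+T(19): 23 → X
O(14)+R(17): 31≡5 → F
F(5)+A(0): 5 → F
P(15)+S(18): 33≡7 → H
P(15)+T(19): 34≡8 → I
E(4)+R(17): 21 → V
B(1)+A(0): 1 → B
K(10)+S(18): 28≡2 → C
T(19)+T(19): 38≡12 → M
A(0)+R(17): 17 → R
A(0)+A(0): 0 → A
P(15)+S(18): 33≡7 → H
O(14)+T(19): 33≡7 → H
R(17)+R(17): 34≡8 → I
C(2)+A(0): 2 → C
F(5)+S(18): 23 → X

XFFHIVBCMRAHHICX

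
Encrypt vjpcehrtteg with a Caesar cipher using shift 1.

wkqdfisuufh

v(21): 21+1=22 → w
j(9): 9+1=10 → k
p(15): 15+1=16 → q
c(2): 2+1=3 → d
e(4): 4+1=5 → f
h(7): 7+1=8 → i
r(17): 17+1=18 → s
t(19): 19+1=20 → u
t(19): 19+1=20 → u
e(4): 4+1=5 → f
g(6): 6+1=7 → h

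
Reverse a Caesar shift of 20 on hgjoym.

nmpues

h(7): 7−20=-13≡13 → n
g(6): 6−20=-14≡12 → m
j(9): 9−20=-11≡15 → p
o(14): 14−20=-6≡20 → u
y(24): 24−20=4 → e
m(12): 12−20=-8≡18 → s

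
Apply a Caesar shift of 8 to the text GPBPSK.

G(6): 6+8=14 → O
P(15): 15+8=23 → X
B(1): 1+8=9 → J
P(15): 15+8=23 → X
S(18): 18+8=26≡0 → A
K(10): 10+8=18 → S

OXJXAS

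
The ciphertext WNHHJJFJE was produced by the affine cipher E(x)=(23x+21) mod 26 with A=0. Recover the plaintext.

The inverse of 23 mod 26 is 17, since 23·17=391≡1. Apply D(y)=17·(y−21) mod 26:
W(22): 17·(22−21)=17 → R
N(13): 17·(13−21)=-136≡20 → U
H(7): 17·(7−21)=-238≡22 → W
H(7): 17·(7−21)=-238≡22 → W
J(9): 17·(9−21)=-204≡4 → E
J(9): 17·(9−21)=-204≡4 → E
F(5): 17·(5−21)=-272≡14 → O
J(9): 17·(9−21)=-204≡4 → E
E(4): 17·(4−21)=-289≡23 → X

RUWWEEOEX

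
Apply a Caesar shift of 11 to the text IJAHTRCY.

I(8): 8+11=19 → T
J(9): 9+11=20 → U
A(0): 0+11=11 → L
H(7): 7+11=18 → S
T(19): 19+11=30≡4 → E
R(17): 17+11=28≡2 → C
C(2): 2+11=13 → N
Y(24): 24+11=35≡9 → J

TULSECNJ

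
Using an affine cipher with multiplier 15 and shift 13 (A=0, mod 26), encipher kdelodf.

k(10): 15·10+13=163≡7 → h
d(3): 15·3+13=58≡6 → g
e(4): 15·4+13=73≡21 → v
l(11): 15·11+13=178≡22 → w
o(14): 15·14+13=223≡15 → p
d(3): 15·3+13=58≡6 → g
f(5): 15·5+13=88≡10 → k

hgvwpgk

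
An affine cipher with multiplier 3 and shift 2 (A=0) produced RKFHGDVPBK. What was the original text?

The inverse of 3 mod 26 is 9, since 3·9=27≡1. Apply D(y)=9·(y−2) mod 26:
R(17): 9·(17−2)=135≡5 → F
K(10): 9·(10−2)=72≡20 → U
F(5): 9·(5−2)=27≡1 → B
H(7): 9·(7−2)=45≡19 → T
G(6): 9·(6−2)=36≡10 → K
D(3): 9·(3−2)=9 → J
V(21): 9·(21−2)=171≡15 → P
P(15): 9·(15−2)=117≡13 → N
B(1): 9·(1−2)=-9≡17 → R
K(10): 9·(10−2)=72≡20 → U

FUBTKJPNRU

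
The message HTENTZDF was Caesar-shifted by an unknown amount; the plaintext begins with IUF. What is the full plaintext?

IUFOUAEG

From the crib: H(7)−I(8)=-1≡25, so the shift is 25.
Subtract 25 from each ciphertext letter:
H(7): 7−25=-18≡8 → I
T(19): 19−25=-6≡20 → U
E(4): 4−25=-21≡5 → F
N(13): 13−25=-12≡14 → O
T(19): 19−25=-6≡20 → U
Z(25): 25−25=0 → A
D(3): 3−25=-22≡4 → E
F(5): 5−25=-20≡6 → G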